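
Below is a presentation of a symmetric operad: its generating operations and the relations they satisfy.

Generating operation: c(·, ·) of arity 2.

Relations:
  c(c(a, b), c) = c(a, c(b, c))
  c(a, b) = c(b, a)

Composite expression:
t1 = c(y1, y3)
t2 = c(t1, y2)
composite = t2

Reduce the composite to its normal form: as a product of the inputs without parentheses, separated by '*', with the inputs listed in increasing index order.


Both nesting and order wash out for c; what remains is which y's occur.
c(y1, y3) unparenthesizes to y1 * y3
c(c(y1, y3), y2) unparenthesizes to y1 * y3 * y2
reordering the factors by index: y1 * y2 * y3

y1 * y2 * y3


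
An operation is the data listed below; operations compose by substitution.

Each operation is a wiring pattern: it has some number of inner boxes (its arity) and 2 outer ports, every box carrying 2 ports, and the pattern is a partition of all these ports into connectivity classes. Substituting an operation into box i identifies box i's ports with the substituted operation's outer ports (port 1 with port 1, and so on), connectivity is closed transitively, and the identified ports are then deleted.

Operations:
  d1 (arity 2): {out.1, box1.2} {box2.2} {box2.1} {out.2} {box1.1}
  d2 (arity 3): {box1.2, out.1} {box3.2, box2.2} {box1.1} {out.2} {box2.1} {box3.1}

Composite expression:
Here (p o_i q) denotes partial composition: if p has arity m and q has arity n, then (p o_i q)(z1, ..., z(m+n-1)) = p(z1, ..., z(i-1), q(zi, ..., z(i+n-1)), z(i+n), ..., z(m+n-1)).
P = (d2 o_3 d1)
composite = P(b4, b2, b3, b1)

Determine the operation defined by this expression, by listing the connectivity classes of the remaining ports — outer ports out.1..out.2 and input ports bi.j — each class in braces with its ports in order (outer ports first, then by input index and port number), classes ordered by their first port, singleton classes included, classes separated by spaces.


{out.1, b4.2} {out.2} {b1.1} {b1.2} {b2.1} {b2.2} {b3.1} {b3.2} {b4.1}

Two ports join when wires chain via d2-identified ports.
stage d1: inputs (b3, b1), connectivity {out.1, b3.2} {out.2} {b1.1} {b1.2} {b3.1}, out.j its boundary
stage d2: inputs (b4, b2, b3, b1), connectivity {out.1, b4.2} {out.2} {b1.1} {b1.2} {b2.1} {b2.2} {b3.1} {b3.2} {b4.1}, out.j its boundary


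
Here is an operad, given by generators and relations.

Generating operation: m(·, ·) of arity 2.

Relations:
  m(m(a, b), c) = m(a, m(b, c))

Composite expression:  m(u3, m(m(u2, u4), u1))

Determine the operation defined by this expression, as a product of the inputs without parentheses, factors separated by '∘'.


u3 ∘ u2 ∘ u4 ∘ u1

Key point: m is associative — brackets drop, the u-order remains.
m(u2, u4) unparenthesizes to u2 ∘ u4
m(m(u2, u4), u1) unparenthesizes to u2 ∘ u4 ∘ u1
m(u3, m(m(u2, u4), u1)) unparenthesizes to u3 ∘ u2 ∘ u4 ∘ u1


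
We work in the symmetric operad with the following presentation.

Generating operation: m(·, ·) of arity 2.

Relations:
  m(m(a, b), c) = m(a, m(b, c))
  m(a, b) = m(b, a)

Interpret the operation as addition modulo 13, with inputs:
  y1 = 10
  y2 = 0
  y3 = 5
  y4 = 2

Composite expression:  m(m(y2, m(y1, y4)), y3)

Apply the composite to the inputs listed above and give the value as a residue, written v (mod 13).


m(y1, y4) = 12
m(y2, m(y1, y4)) = 12
m(m(y2, m(y1, y4)), y3) = 4

4 (mod 13)


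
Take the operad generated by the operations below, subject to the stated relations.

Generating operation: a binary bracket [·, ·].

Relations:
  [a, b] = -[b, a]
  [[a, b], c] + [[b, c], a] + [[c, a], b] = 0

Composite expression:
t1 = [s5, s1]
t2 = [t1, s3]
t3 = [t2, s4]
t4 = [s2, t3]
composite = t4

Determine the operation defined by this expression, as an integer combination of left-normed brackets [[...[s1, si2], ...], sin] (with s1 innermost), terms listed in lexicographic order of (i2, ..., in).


Left-normed coefficients sit on the s1-initial expansion words.
Composite bracket: [s2, [[[s5, s1], s3], s4]]
Full expansion: 16 signed words from ab - ba (2^4 = 16).
The s1-initial words carry the normal form:
  from s1s5s3s4s2, sign +1: term +[[[[s1, s5], s3], s4], s2]

[[[[s1, s5], s3], s4], s2]


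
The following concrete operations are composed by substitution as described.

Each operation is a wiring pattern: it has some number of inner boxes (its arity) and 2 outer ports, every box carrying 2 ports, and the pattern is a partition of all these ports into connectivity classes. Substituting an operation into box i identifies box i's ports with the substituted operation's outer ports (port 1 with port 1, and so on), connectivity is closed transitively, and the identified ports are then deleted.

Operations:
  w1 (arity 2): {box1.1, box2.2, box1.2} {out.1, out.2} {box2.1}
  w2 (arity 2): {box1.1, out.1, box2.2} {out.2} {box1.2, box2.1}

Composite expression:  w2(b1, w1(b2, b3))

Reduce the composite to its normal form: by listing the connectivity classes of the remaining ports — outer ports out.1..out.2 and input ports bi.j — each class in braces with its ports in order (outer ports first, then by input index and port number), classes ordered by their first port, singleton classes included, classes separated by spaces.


{out.1, b1.1, b1.2} {out.2} {b2.1, b2.2, b3.2} {b3.1}

After gluing at w2, chains via deleted ports link the b-ports.
composing w1 on (b2, b3), with out.j its own outer ports: {out.1, out.2} {b2.1, b2.2, b3.2} {b3.1}
composing w2 on (b1, b2, b3), with out.j its own outer ports: {out.1, b1.1, b1.2} {out.2} {b2.1, b2.2, b3.2} {b3.1}


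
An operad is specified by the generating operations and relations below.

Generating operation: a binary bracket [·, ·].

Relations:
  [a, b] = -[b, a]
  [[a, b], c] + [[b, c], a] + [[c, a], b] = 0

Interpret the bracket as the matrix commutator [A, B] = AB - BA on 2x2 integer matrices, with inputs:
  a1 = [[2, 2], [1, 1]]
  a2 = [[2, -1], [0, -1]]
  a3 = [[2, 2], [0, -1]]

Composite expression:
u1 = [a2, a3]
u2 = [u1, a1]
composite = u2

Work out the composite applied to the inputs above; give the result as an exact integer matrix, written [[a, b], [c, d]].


[[9, -9], [0, -9]]

[a2, a3] = [[0, 9], [0, 0]]
[[a2, a3], a1] = [[9, -9], [0, -9]]


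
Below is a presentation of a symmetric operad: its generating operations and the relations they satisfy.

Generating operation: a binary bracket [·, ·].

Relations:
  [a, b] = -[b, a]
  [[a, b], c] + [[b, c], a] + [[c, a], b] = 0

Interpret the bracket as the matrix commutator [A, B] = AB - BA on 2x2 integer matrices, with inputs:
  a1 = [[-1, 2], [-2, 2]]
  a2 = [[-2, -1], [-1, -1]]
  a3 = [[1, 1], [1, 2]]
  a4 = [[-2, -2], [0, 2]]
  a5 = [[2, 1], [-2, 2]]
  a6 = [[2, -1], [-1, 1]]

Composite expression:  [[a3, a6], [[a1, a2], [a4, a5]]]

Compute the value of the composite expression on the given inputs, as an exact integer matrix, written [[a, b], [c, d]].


[[0, 0], [0, 0]]


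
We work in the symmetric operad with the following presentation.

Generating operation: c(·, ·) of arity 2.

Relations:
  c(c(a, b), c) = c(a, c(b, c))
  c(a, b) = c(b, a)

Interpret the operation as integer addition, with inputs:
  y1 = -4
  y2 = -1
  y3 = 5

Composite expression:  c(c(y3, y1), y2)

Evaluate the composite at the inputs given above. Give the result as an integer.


0

c(y3, y1) = 1
c(c(y3, y1), y2) = 0


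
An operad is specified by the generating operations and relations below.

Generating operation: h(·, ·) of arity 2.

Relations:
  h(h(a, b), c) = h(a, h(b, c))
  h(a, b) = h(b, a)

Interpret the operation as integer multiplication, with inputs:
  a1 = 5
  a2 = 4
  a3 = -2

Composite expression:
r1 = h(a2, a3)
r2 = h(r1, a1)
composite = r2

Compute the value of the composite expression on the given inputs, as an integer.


-40

h(a2, a3) = -8
h(h(a2, a3), a1) = -40


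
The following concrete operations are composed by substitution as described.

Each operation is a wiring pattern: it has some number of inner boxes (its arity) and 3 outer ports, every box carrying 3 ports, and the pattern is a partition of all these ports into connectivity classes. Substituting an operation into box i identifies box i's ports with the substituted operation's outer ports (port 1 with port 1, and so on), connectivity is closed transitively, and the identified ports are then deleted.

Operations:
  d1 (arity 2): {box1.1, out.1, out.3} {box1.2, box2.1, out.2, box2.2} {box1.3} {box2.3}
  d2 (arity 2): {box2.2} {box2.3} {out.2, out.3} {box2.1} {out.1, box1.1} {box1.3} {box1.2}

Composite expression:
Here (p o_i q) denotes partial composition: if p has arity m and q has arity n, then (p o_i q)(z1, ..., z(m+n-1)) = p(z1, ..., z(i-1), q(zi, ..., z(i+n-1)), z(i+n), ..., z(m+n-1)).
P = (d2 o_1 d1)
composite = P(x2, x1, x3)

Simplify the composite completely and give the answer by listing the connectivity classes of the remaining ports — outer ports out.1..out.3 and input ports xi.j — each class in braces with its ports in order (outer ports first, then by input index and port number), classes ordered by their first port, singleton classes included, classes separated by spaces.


Substituting into d2 glues patterns; closure does the rest.
through d1, on inputs (x2, x1): {out.1, out.3, x2.1} {out.2, x1.1, x1.2, x2.2} {x1.3} {x2.3} (out.j = stage outer ports)
through d2, on inputs (x2, x1, x3): {out.1, x2.1} {out.2, out.3} {x1.1, x1.2, x2.2} {x1.3} {x2.3} {x3.1} {x3.2} {x3.3} (out.j = stage outer ports)

{out.1, x2.1} {out.2, out.3} {x1.1, x1.2, x2.2} {x1.3} {x2.3} {x3.1} {x3.2} {x3.3}


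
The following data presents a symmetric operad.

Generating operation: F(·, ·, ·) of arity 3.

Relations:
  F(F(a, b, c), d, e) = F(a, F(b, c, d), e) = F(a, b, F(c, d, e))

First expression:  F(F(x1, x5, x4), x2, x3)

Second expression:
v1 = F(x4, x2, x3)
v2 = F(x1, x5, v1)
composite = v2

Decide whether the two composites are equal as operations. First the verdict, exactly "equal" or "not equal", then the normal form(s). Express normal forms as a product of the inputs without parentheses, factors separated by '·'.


equal — both sides give x1 · x5 · x4 · x2 · x3


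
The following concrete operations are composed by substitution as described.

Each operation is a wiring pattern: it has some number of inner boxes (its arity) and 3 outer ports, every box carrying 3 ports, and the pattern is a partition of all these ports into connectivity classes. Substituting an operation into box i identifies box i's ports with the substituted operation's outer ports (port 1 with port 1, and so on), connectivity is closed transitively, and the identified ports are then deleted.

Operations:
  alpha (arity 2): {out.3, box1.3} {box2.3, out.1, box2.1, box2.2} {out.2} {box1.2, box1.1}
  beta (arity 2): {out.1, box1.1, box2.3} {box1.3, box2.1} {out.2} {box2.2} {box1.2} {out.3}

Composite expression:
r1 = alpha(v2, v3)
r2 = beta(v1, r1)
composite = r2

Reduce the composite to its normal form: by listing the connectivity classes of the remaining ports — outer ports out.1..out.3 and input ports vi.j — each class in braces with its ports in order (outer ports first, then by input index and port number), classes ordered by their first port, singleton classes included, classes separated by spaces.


Substituting into beta glues patterns; closure does the rest.
composing alpha on (v2, v3), with out.j its own outer ports: {out.1, v3.1, v3.2, v3.3} {out.2} {out.3, v2.3} {v2.1, v2.2}
composing beta on (v1, v2, v3), with out.j its own outer ports: {out.1, v1.1, v2.3} {out.2} {out.3} {v1.2} {v1.3, v3.1, v3.2, v3.3} {v2.1, v2.2}

{out.1, v1.1, v2.3} {out.2} {out.3} {v1.2} {v1.3, v3.1, v3.2, v3.3} {v2.1, v2.2}


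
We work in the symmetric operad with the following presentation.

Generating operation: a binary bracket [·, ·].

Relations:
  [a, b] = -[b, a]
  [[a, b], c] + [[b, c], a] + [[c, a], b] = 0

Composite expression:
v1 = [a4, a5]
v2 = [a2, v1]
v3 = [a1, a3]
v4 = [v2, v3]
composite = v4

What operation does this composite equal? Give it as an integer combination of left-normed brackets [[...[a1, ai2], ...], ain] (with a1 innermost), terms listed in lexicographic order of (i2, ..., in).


-[[[[a1, a3], a2], a4], a5] + [[[[a1, a3], a2], a5], a4] + [[[[a1, a3], a4], a5], a2] - [[[[a1, a3], a5], a4], a2]

Skip Jacobi rewriting: expand, keep a1-initial words, read off terms.
Composite bracket: [[a2, [a4, a5]], [a1, a3]]
Expanding via [a, b] = ab - ba: 16 signed words (2^4 = 16).
Only words starting with a1 matter:
  a1a3a2a4a5 appears with sign -1, giving the term -[[[[a1, a3], a2], a4], a5]
  a1a3a2a5a4 appears with sign +1, giving the term +[[[[a1, a3], a2], a5], a4]
  a1a3a4a5a2 appears with sign +1, giving the term +[[[[a1, a3], a4], a5], a2]
  a1a3a5a4a2 appears with sign -1, giving the term -[[[[a1, a3], a5], a4], a2]


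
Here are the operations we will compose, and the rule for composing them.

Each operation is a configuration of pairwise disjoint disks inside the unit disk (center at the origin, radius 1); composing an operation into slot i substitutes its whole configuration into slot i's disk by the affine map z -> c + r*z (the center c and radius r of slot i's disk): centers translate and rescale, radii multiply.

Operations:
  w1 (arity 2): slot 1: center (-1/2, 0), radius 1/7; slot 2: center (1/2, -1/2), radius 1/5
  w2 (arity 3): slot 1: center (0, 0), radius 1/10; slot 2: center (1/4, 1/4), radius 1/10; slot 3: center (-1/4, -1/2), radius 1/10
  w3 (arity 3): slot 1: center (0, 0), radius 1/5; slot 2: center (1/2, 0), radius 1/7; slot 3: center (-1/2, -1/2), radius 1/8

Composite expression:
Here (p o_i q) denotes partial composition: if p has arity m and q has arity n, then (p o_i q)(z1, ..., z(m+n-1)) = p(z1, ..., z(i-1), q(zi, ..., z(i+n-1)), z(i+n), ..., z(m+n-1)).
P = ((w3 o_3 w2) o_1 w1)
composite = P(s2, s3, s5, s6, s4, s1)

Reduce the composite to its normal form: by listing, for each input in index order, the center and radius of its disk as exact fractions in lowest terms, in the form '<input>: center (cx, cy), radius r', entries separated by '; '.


s1: center (-17/32, -9/16), radius 1/80; s2: center (-1/10, 0), radius 1/35; s3: center (1/10, -1/10), radius 1/25; s4: center (-15/32, -15/32), radius 1/80; s5: center (1/2, 0), radius 1/7; s6: center (-1/2, -1/2), radius 1/80

Only the slot chain above each s matters under w3; compose those maps.
tracing s2 down its 2-map path: center (-1/10, 0), radius 1/35
tracing s3 down its 2-map path: center (1/10, -1/10), radius 1/25
tracing s5 down its 1-map path: center (1/2, 0), radius 1/7
tracing s6 down its 2-map path: center (-1/2, -1/2), radius 1/80
tracing s4 down its 2-map path: center (-15/32, -15/32), radius 1/80
tracing s1 down its 2-map path: center (-17/32, -9/16), radius 1/80


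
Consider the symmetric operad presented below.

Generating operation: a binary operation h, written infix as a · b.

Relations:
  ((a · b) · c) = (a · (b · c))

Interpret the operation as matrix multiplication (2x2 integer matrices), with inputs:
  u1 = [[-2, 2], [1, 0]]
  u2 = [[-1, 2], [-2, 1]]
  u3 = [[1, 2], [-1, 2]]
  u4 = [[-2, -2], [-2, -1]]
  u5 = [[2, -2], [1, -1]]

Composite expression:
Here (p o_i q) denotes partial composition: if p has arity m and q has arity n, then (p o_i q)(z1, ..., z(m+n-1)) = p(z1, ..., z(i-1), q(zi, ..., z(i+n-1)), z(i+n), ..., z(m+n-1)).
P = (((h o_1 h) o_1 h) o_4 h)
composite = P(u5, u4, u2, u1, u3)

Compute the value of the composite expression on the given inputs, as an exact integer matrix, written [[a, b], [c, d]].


[[-18, -4], [-9, -2]]

(u5 · u4) = [[0, -2], [0, -1]]
((u5 · u4) · u2) = [[4, -2], [2, -1]]
(u1 · u3) = [[-4, 0], [1, 2]]
(((u5 · u4) · u2) · (u1 · u3)) = [[-18, -4], [-9, -2]]


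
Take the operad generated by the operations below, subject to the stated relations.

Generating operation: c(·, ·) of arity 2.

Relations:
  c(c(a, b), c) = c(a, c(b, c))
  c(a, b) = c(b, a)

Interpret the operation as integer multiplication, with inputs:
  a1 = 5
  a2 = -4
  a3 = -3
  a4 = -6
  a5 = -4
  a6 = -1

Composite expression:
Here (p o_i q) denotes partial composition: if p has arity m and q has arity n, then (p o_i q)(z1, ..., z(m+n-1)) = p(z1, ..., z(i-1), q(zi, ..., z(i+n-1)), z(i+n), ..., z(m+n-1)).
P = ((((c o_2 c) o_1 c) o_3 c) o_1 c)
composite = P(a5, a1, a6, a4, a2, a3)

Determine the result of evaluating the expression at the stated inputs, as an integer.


-1440


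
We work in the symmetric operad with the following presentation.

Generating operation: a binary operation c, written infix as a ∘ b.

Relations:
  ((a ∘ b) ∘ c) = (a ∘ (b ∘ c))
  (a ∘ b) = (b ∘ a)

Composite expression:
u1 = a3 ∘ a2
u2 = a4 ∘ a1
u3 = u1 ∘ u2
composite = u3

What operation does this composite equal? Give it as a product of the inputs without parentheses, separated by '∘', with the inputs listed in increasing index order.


With c associative and commutative, the a-input set is all that matters.
(a3 ∘ a2) reduces to a3 ∘ a2
(a4 ∘ a1) reduces to a4 ∘ a1
((a3 ∘ a2) ∘ (a4 ∘ a1)) reduces to a3 ∘ a2 ∘ a4 ∘ a1
reordering the factors by index: a1 ∘ a2 ∘ a3 ∘ a4

a1 ∘ a2 ∘ a3 ∘ a4


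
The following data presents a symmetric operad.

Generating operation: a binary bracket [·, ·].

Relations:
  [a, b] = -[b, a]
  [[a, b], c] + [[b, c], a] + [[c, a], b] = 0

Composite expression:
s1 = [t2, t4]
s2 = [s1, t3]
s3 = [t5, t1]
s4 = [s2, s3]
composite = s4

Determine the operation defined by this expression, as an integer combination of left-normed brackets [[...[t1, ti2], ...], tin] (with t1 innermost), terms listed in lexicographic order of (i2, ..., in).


Antisymmetry and Jacobi reduce to t1-anchored left-normed brackets.
Composite bracket: [[[t2, t4], t3], [t5, t1]]
The bracket unfolds into 16 signed words via [a, b] = ab - ba (2^4 = 16).
Keep just the words that open with t1:
  word t1t5t2t4t3 has sign +1, contributing +[[[[t1, t5], t2], t4], t3]
  word t1t5t3t2t4 has sign -1, contributing -[[[[t1, t5], t3], t2], t4]
  word t1t5t3t4t2 has sign +1, contributing +[[[[t1, t5], t3], t4], t2]
  word t1t5t4t2t3 has sign -1, contributing -[[[[t1, t5], t4], t2], t3]

[[[[t1, t5], t2], t4], t3] - [[[[t1, t5], t3], t2], t4] + [[[[t1, t5], t3], t4], t2] - [[[[t1, t5], t4], t2], t3]


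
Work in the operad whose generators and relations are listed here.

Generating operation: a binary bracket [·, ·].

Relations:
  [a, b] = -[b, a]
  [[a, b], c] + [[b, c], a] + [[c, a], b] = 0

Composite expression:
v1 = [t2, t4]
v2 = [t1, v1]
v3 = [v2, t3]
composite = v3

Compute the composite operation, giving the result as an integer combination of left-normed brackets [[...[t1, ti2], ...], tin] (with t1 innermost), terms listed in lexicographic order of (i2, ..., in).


[[[t1, t2], t4], t3] - [[[t1, t4], t2], t3]

Expand each bracket as ab - ba; the t1-initial words give the coefficients.
Composite bracket: [[t1, [t2, t4]], t3]
Each bracket splits as ab - ba, giving 8 signed words (2^3 = 8).
Collect the words opening with t1:
  t1t2t4t3 appears with sign +1, giving the term +[[[t1, t2], t4], t3]
  t1t4t2t3 appears with sign -1, giving the term -[[[t1, t4], t2], t3]


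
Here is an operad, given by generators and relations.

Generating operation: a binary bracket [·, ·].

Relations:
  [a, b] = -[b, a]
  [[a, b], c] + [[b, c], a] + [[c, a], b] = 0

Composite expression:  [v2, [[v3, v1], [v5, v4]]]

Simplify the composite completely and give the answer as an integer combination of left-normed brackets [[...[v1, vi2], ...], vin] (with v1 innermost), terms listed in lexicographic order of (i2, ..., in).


In the tensor algebra, words opening v1 carry the v1-anchored form.
Composite bracket: [v2, [[v3, v1], [v5, v4]]]
Applying ab - ba throughout gives 16 signed words (2^4 = 16).
Keep just the words that open with v1:
  v1v3v4v5v2 (sign -1) contributes -[[[[v1, v3], v4], v5], v2]
  v1v3v5v4v2 (sign +1) contributes +[[[[v1, v3], v5], v4], v2]

-[[[[v1, v3], v4], v5], v2] + [[[[v1, v3], v5], v4], v2]


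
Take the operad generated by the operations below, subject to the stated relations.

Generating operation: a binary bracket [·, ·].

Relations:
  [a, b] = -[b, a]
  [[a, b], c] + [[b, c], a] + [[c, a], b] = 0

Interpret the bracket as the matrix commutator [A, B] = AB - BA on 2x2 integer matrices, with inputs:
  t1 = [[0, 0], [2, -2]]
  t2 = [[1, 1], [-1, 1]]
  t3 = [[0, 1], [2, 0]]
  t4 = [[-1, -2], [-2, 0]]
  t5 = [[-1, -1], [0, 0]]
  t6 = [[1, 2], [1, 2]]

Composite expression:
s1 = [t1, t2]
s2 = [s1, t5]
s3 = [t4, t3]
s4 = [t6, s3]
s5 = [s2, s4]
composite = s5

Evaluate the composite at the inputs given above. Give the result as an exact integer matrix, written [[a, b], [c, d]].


[[6, -24], [-12, -6]]

[t1, t2] = [[-2, 2], [2, 2]]
[[t1, t2], t5] = [[2, 6], [-2, -2]]
[t4, t3] = [[-2, -1], [2, 2]]
[t6, [t4, t3]] = [[5, 9], [-2, -5]]
[[[t1, t2], t5], [t6, [t4, t3]]] = [[6, -24], [-12, -6]]


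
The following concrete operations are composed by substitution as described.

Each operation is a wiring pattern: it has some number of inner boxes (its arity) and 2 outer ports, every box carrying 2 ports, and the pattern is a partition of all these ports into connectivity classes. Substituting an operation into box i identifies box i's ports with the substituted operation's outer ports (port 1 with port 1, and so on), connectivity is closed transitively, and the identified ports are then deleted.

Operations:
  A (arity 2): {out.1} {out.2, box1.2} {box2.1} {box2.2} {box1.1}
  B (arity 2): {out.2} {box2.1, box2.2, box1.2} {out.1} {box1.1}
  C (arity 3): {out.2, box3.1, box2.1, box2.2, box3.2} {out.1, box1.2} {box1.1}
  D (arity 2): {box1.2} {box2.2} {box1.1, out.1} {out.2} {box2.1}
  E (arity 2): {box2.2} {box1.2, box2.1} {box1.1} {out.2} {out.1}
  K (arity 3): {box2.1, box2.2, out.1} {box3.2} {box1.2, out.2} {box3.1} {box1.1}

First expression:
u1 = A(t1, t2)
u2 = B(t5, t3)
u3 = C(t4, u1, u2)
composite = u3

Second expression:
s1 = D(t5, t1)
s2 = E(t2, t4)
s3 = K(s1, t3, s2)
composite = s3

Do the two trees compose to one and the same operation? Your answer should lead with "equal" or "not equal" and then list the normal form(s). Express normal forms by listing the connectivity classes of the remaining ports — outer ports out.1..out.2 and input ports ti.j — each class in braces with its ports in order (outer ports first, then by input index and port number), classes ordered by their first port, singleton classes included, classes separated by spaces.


Reducing the first expression gives {out.1, t4.2} {out.2, t1.2} {t1.1} {t2.1} {t2.2} {t3.1, t3.2, t5.2} {t4.1} {t5.1}
Reducing the second expression gives {out.1, t3.1, t3.2} {out.2} {t1.1} {t1.2} {t2.1} {t2.2, t4.1} {t4.2} {t5.1} {t5.2}
Distinct normal forms: not equal.

not equal; the first gives {out.1, t4.2} {out.2, t1.2} {t1.1} {t2.1} {t2.2} {t3.1, t3.2, t5.2} {t4.1} {t5.1} and the second {out.1, t3.1, t3.2} {out.2} {t1.1} {t1.2} {t2.1} {t2.2, t4.1} {t4.2} {t5.1} {t5.2}


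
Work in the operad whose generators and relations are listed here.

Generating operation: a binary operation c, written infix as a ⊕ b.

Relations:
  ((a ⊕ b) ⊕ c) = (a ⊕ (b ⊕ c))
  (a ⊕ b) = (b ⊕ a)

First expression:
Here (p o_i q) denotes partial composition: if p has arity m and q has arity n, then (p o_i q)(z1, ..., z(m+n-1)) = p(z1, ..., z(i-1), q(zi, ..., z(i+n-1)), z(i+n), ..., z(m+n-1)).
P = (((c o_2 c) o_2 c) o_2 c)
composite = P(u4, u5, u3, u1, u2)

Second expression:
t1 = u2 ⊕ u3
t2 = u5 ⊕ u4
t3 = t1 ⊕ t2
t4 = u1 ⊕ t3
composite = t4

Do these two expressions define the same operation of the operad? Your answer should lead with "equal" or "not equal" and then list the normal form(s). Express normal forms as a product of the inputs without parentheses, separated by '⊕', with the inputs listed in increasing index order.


equal: each reduces to u1 ⊕ u2 ⊕ u3 ⊕ u4 ⊕ u5

The first expression, normalized: u1 ⊕ u2 ⊕ u3 ⊕ u4 ⊕ u5
The second expression, normalized: u1 ⊕ u2 ⊕ u3 ⊕ u4 ⊕ u5
One common form — equal.


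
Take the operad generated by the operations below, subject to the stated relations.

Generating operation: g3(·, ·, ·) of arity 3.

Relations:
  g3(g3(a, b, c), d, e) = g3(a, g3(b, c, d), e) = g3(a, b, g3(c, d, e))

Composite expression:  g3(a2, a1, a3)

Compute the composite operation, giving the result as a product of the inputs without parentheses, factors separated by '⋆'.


a2 ⋆ a1 ⋆ a3

Under associativity of g3, the answer is the a's in reading order.
g3(a2, a1, a3) flattens to a2 ⋆ a1 ⋆ a3


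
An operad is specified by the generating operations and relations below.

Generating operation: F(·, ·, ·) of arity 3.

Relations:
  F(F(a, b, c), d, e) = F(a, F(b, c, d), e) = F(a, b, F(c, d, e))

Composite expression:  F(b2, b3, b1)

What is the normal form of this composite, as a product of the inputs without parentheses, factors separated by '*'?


All parenthesizations of F agree; list the b-inputs left to right.
F(b2, b3, b1) spells out as b2 * b3 * b1

b2 * b3 * b1


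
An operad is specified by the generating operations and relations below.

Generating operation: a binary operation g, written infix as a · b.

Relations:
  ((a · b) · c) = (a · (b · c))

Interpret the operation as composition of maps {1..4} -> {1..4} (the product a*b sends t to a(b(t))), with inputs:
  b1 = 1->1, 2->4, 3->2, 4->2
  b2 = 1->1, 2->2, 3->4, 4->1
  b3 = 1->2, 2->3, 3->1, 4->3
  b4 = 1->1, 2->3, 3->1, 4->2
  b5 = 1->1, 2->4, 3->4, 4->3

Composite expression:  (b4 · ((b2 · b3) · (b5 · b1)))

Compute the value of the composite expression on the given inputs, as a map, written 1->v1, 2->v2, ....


(b2 · b3) = 1->2, 2->4, 3->1, 4->4
(b5 · b1) = 1->1, 2->3, 3->4, 4->4
((b2 · b3) · (b5 · b1)) = 1->2, 2->1, 3->4, 4->4
(b4 · ((b2 · b3) · (b5 · b1))) = 1->3, 2->1, 3->2, 4->2

1->3, 2->1, 3->2, 4->2


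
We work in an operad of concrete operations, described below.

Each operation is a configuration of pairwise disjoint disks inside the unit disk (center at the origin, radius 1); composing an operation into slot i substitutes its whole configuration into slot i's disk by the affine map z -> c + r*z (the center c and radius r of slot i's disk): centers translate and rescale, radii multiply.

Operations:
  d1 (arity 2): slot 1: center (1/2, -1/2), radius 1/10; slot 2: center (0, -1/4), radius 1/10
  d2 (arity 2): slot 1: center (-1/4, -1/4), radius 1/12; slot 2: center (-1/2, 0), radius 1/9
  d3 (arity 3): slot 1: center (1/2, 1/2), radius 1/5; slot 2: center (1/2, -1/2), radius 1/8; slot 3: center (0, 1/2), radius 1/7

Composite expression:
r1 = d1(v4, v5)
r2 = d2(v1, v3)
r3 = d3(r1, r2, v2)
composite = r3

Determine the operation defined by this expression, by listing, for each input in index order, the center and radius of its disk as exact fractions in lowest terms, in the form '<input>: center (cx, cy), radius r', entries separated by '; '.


v1: center (15/32, -17/32), radius 1/96; v2: center (0, 1/2), radius 1/7; v3: center (7/16, -1/2), radius 1/72; v4: center (3/5, 2/5), radius 1/50; v5: center (1/2, 9/20), radius 1/50


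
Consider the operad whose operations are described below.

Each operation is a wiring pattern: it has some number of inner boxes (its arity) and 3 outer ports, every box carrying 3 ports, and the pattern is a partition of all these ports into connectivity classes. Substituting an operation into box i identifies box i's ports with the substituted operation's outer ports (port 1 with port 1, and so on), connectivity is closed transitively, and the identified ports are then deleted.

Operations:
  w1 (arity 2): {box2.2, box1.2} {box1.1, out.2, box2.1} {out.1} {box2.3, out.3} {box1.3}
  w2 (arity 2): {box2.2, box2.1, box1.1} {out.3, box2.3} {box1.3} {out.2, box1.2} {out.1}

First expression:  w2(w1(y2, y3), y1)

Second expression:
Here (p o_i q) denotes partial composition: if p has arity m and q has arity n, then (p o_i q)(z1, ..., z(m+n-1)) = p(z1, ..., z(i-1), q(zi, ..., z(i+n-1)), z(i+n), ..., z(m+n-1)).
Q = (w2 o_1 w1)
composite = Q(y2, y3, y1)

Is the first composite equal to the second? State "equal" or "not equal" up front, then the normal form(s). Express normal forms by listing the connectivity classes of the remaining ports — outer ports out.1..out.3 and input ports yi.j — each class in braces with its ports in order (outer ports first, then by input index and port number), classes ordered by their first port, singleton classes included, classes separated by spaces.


equal: each reduces to {out.1} {out.2, y2.1, y3.1} {out.3, y1.3} {y1.1, y1.2} {y2.2, y3.2} {y2.3} {y3.3}

Normal form of the first expression: {out.1} {out.2, y2.1, y3.1} {out.3, y1.3} {y1.1, y1.2} {y2.2, y3.2} {y2.3} {y3.3}
Normal form of the second expression: {out.1} {out.2, y2.1, y3.1} {out.3, y1.3} {y1.1, y1.2} {y2.2, y3.2} {y2.3} {y3.3}
The forms coincide; equal.


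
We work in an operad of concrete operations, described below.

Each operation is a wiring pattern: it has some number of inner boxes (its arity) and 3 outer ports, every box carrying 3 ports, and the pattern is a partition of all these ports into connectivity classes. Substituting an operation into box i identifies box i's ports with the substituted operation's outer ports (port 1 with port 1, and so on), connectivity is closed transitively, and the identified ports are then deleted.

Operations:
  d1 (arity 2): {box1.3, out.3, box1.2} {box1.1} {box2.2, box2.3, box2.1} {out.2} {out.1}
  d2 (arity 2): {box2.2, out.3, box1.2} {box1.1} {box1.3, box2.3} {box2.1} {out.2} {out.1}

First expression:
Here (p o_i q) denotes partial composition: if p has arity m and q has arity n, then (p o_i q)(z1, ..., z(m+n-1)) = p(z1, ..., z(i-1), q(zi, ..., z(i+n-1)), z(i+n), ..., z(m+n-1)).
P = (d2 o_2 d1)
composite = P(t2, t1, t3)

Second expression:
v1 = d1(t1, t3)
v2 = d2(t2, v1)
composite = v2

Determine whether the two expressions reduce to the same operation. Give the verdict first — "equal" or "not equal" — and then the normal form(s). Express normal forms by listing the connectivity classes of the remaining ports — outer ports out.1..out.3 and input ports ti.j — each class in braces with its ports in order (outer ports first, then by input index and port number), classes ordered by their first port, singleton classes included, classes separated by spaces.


In normal form, the first expression is {out.1} {out.2} {out.3, t2.2} {t1.1} {t1.2, t1.3, t2.3} {t2.1} {t3.1, t3.2, t3.3}
In normal form, the second expression is {out.1} {out.2} {out.3, t2.2} {t1.1} {t1.2, t1.3, t2.3} {t2.1} {t3.1, t3.2, t3.3}
The normal forms match — equal.

equal; both compose to {out.1} {out.2} {out.3, t2.2} {t1.1} {t1.2, t1.3, t2.3} {t2.1} {t3.1, t3.2, t3.3}


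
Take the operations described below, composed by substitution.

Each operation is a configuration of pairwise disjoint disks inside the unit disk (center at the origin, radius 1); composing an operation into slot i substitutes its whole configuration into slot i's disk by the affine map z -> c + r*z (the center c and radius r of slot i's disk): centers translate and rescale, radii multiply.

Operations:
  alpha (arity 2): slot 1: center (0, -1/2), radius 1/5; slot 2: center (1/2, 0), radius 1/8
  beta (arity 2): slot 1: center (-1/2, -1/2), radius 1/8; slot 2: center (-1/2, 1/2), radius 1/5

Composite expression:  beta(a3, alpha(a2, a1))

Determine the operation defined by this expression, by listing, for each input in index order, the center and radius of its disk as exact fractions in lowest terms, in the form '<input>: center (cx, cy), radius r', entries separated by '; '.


Below beta, radii multiply path by path; the a-disk centers shift.
input a3: composing its 1 substitution step yields center (-1/2, -1/2), radius 1/8
input a2: composing its 2 substitution steps yields center (-1/2, 2/5), radius 1/25
input a1: composing its 2 substitution steps yields center (-2/5, 1/2), radius 1/40

a1: center (-2/5, 1/2), radius 1/40; a2: center (-1/2, 2/5), radius 1/25; a3: center (-1/2, -1/2), radius 1/8


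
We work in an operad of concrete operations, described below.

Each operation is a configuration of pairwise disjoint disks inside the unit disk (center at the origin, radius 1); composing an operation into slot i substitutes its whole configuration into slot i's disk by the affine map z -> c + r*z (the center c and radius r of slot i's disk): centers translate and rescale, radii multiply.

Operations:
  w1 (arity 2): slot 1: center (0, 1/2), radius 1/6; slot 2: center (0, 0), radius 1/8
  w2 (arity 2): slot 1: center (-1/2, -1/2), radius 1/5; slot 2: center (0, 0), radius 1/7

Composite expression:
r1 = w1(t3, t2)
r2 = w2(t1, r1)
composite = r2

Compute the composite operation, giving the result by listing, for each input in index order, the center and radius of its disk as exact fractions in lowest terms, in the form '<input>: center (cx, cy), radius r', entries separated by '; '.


t1: center (-1/2, -1/2), radius 1/5; t2: center (0, 0), radius 1/56; t3: center (0, 1/14), radius 1/42

Nesting under w2 composes maps z -> c + r*z down each t-path.
tracing t1 down its 1-map path: center (-1/2, -1/2), radius 1/5
tracing t3 down its 2-map path: center (0, 1/14), radius 1/42
tracing t2 down its 2-map path: center (0, 0), radius 1/56


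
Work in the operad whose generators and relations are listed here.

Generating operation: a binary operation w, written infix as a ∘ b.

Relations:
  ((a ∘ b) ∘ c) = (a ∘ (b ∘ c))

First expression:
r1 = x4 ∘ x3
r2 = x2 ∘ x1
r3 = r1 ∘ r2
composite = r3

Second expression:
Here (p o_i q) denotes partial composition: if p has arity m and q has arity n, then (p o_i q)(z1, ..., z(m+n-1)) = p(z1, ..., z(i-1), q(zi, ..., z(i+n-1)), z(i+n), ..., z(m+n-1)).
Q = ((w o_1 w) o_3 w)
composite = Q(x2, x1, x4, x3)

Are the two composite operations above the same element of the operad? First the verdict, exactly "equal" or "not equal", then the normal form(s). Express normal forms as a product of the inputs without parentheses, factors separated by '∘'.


not equal; the first gives x4 ∘ x3 ∘ x2 ∘ x1 and the second x2 ∘ x1 ∘ x4 ∘ x3

Reducing the first expression gives x4 ∘ x3 ∘ x2 ∘ x1
Reducing the second expression gives x2 ∘ x1 ∘ x4 ∘ x3
Distinct normal forms: not equal.


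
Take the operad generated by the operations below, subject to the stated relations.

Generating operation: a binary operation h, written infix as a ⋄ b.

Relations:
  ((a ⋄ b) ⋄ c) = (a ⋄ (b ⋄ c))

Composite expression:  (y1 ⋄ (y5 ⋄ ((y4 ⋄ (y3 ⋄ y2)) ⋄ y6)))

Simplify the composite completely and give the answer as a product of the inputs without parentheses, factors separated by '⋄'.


y1 ⋄ y5 ⋄ y4 ⋄ y3 ⋄ y2 ⋄ y6

Every regrouping of h is equal, so read the y-inputs in written order.
(y3 ⋄ y2) reduces to y3 ⋄ y2
(y4 ⋄ (y3 ⋄ y2)) reduces to y4 ⋄ y3 ⋄ y2
((y4 ⋄ (y3 ⋄ y2)) ⋄ y6) reduces to y4 ⋄ y3 ⋄ y2 ⋄ y6
(y5 ⋄ ((y4 ⋄ (y3 ⋄ y2)) ⋄ y6)) reduces to y5 ⋄ y4 ⋄ y3 ⋄ y2 ⋄ y6
(y1 ⋄ (y5 ⋄ ((y4 ⋄ (y3 ⋄ y2)) ⋄ y6))) reduces to y1 ⋄ y5 ⋄ y4 ⋄ y3 ⋄ y2 ⋄ y6


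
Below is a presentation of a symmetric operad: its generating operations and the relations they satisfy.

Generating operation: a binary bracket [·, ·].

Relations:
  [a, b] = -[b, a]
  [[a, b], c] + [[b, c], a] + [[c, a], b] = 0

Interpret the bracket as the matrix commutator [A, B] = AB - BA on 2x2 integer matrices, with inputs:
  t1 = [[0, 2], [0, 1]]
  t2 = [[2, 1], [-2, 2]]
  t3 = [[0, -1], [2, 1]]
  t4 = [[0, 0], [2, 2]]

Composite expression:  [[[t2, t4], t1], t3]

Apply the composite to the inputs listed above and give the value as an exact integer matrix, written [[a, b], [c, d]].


[[16, 26], [36, -16]]

[t2, t4] = [[2, 2], [4, -2]]
[[t2, t4], t1] = [[-8, 10], [-4, 8]]
[[[t2, t4], t1], t3] = [[16, 26], [36, -16]]


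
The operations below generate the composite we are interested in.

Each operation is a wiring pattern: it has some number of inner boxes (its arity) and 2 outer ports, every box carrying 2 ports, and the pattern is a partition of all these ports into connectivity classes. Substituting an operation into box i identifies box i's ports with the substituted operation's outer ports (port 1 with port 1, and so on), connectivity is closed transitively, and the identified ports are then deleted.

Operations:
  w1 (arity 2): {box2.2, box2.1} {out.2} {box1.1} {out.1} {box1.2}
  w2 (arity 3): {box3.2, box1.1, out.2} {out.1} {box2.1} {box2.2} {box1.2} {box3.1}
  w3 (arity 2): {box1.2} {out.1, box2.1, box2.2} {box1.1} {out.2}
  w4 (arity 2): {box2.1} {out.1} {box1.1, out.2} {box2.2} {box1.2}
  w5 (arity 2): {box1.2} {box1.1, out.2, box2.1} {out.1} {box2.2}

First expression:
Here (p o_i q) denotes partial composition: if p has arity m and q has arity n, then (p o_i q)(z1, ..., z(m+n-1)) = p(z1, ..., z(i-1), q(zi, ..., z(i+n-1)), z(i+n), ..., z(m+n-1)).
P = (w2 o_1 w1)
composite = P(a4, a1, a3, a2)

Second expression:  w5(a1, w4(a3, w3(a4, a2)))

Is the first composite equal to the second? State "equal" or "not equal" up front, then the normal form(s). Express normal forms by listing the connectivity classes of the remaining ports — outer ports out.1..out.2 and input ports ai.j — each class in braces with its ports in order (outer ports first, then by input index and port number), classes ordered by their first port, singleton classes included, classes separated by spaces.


not equal: they reduce to {out.1} {out.2, a2.2} {a1.1, a1.2} {a2.1} {a3.1} {a3.2} {a4.1} {a4.2} and {out.1} {out.2, a1.1} {a1.2} {a2.1, a2.2} {a3.1} {a3.2} {a4.1} {a4.2}

In normal form, the first expression is {out.1} {out.2, a2.2} {a1.1, a1.2} {a2.1} {a3.1} {a3.2} {a4.1} {a4.2}
In normal form, the second expression is {out.1} {out.2, a1.1} {a1.2} {a2.1, a2.2} {a3.1} {a3.2} {a4.1} {a4.2}
The normal forms differ: not equal.


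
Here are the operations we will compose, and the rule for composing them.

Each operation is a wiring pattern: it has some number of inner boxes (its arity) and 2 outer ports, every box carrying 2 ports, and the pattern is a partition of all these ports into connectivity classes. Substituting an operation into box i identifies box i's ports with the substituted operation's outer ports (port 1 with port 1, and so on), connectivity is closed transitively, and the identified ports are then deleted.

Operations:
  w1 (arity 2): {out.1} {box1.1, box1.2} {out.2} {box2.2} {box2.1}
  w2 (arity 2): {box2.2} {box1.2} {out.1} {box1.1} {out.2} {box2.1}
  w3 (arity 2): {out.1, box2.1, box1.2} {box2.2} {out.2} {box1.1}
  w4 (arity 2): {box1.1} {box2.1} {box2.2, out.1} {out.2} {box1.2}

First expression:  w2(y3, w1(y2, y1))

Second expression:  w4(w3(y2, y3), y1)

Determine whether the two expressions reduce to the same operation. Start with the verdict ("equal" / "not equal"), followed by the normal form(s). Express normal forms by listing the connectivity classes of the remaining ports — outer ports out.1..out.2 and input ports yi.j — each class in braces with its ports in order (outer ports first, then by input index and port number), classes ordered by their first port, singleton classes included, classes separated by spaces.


not equal; the first gives {out.1} {out.2} {y1.1} {y1.2} {y2.1, y2.2} {y3.1} {y3.2} and the second {out.1, y1.2} {out.2} {y1.1} {y2.1} {y2.2, y3.1} {y3.2}

The first expression, normalized: {out.1} {out.2} {y1.1} {y1.2} {y2.1, y2.2} {y3.1} {y3.2}
The second expression, normalized: {out.1, y1.2} {out.2} {y1.1} {y2.1} {y2.2, y3.1} {y3.2}
Distinct normal forms: not equal.


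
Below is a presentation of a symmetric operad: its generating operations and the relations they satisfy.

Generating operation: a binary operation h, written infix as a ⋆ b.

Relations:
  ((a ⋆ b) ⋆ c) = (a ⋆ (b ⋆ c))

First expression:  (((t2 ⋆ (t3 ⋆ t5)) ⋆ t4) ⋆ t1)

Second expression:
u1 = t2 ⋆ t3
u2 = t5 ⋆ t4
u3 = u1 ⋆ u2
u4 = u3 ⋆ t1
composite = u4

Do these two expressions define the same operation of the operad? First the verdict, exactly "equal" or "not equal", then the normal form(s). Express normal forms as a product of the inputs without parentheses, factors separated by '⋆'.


equal: each reduces to t2 ⋆ t3 ⋆ t5 ⋆ t4 ⋆ t1
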